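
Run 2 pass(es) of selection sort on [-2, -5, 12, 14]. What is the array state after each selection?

Pass 1: Select minimum -5 at index 1, swap -> [-5, -2, 12, 14]
Pass 2: Select minimum -2 at index 1, swap -> [-5, -2, 12, 14]


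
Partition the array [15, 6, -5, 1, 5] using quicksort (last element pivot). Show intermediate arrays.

Partition 1: pivot=5 at index 2 -> [-5, 1, 5, 6, 15]
Partition 2: pivot=1 at index 1 -> [-5, 1, 5, 6, 15]
Partition 3: pivot=15 at index 4 -> [-5, 1, 5, 6, 15]


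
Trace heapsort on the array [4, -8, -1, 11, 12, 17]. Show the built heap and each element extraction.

Build heap: [17, 12, 4, 11, -8, -1]
Extract 17: [12, 11, 4, -1, -8, 17]
Extract 12: [11, -1, 4, -8, 12, 17]
Extract 11: [4, -1, -8, 11, 12, 17]
Extract 4: [-1, -8, 4, 11, 12, 17]
Extract -1: [-8, -1, 4, 11, 12, 17]


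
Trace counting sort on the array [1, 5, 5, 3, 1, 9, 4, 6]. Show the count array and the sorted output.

Count array: [0, 2, 0, 1, 1, 2, 1, 0, 0, 1]
(count[i] = number of elements equal to i)
Cumulative count: [0, 2, 2, 3, 4, 6, 7, 7, 7, 8]
Sorted: [1, 1, 3, 4, 5, 5, 6, 9]


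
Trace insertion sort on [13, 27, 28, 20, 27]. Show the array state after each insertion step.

First element 13 is already 'sorted'
Insert 27: shifted 0 elements -> [13, 27, 28, 20, 27]
Insert 28: shifted 0 elements -> [13, 27, 28, 20, 27]
Insert 20: shifted 2 elements -> [13, 20, 27, 28, 27]
Insert 27: shifted 1 elements -> [13, 20, 27, 27, 28]


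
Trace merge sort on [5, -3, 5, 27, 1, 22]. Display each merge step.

Divide and conquer:
  Merge [-3] + [5] -> [-3, 5]
  Merge [5] + [-3, 5] -> [-3, 5, 5]
  Merge [1] + [22] -> [1, 22]
  Merge [27] + [1, 22] -> [1, 22, 27]
  Merge [-3, 5, 5] + [1, 22, 27] -> [-3, 1, 5, 5, 22, 27]


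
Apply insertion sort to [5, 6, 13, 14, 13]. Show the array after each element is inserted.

First element 5 is already 'sorted'
Insert 6: shifted 0 elements -> [5, 6, 13, 14, 13]
Insert 13: shifted 0 elements -> [5, 6, 13, 14, 13]
Insert 14: shifted 0 elements -> [5, 6, 13, 14, 13]
Insert 13: shifted 1 elements -> [5, 6, 13, 13, 14]


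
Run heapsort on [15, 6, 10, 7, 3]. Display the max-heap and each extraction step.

Build heap: [15, 7, 10, 6, 3]
Extract 15: [10, 7, 3, 6, 15]
Extract 10: [7, 6, 3, 10, 15]
Extract 7: [6, 3, 7, 10, 15]
Extract 6: [3, 6, 7, 10, 15]


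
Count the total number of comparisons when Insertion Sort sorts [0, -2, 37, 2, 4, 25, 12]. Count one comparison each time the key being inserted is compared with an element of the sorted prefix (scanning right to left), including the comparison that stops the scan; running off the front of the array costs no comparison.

Insert -2: 0 > -2 (shift), reached front = 1 comparison(s) -> [-2, 0, 37, 2, 4, 25, 12]
Insert 37: 0 <= 37 (stop) = 1 comparison(s) -> [-2, 0, 37, 2, 4, 25, 12]
Insert 2: 37 > 2 (shift), 0 <= 2 (stop) = 2 comparison(s) -> [-2, 0, 2, 37, 4, 25, 12]
Insert 4: 37 > 4 (shift), 2 <= 4 (stop) = 2 comparison(s) -> [-2, 0, 2, 4, 37, 25, 12]
Insert 25: 37 > 25 (shift), 4 <= 25 (stop) = 2 comparison(s) -> [-2, 0, 2, 4, 25, 37, 12]
Insert 12: 37 > 12 (shift), 25 > 12 (shift), 4 <= 12 (stop) = 3 comparison(s) -> [-2, 0, 2, 4, 12, 25, 37]
Total comparisons: 1 + 1 + 2 + 2 + 2 + 3 = 11


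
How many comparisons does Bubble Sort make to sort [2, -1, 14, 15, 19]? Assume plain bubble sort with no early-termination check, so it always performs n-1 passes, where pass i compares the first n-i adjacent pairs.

Pass 1: compare adjacent pairs (0,1)..(3,4) = 4 comparison(s), 1 swap(s) -> [-1, 2, 14, 15, 19]
Pass 2: compare adjacent pairs (0,1)..(2,3) = 3 comparison(s), 0 swap(s) -> [-1, 2, 14, 15, 19]
Pass 3: compare adjacent pairs (0,1)..(1,2) = 2 comparison(s), 0 swap(s) -> [-1, 2, 14, 15, 19]
Pass 4: compare adjacent pairs (0,1)..(0,1) = 1 comparison(s), 0 swap(s) -> [-1, 2, 14, 15, 19]
Total comparisons: 4 + 3 + 2 + 1 = 10


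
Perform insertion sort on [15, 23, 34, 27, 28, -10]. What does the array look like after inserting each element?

First element 15 is already 'sorted'
Insert 23: shifted 0 elements -> [15, 23, 34, 27, 28, -10]
Insert 34: shifted 0 elements -> [15, 23, 34, 27, 28, -10]
Insert 27: shifted 1 elements -> [15, 23, 27, 34, 28, -10]
Insert 28: shifted 1 elements -> [15, 23, 27, 28, 34, -10]
Insert -10: shifted 5 elements -> [-10, 15, 23, 27, 28, 34]


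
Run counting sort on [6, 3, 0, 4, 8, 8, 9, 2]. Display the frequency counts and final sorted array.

Count array: [1, 0, 1, 1, 1, 0, 1, 0, 2, 1]
(count[i] = number of elements equal to i)
Cumulative count: [1, 1, 2, 3, 4, 4, 5, 5, 7, 8]
Sorted: [0, 2, 3, 4, 6, 8, 8, 9]


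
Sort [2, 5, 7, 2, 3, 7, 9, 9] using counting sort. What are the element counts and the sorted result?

Count array: [0, 0, 2, 1, 0, 1, 0, 2, 0, 2]
(count[i] = number of elements equal to i)
Cumulative count: [0, 0, 2, 3, 3, 4, 4, 6, 6, 8]
Sorted: [2, 2, 3, 5, 7, 7, 9, 9]


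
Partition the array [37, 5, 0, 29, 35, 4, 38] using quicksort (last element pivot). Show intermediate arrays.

Partition 1: pivot=38 at index 6 -> [37, 5, 0, 29, 35, 4, 38]
Partition 2: pivot=4 at index 1 -> [0, 4, 37, 29, 35, 5, 38]
Partition 3: pivot=5 at index 2 -> [0, 4, 5, 29, 35, 37, 38]
Partition 4: pivot=37 at index 5 -> [0, 4, 5, 29, 35, 37, 38]
Partition 5: pivot=35 at index 4 -> [0, 4, 5, 29, 35, 37, 38]


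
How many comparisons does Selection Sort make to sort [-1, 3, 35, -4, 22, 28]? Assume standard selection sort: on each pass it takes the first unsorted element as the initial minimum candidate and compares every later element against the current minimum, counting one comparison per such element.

Pass 1: scan indices 1..5 for the minimum = 5 comparison(s); min is -4, place at index 0 -> [-4, 3, 35, -1, 22, 28]
Pass 2: scan indices 2..5 for the minimum = 4 comparison(s); min is -1, place at index 1 -> [-4, -1, 35, 3, 22, 28]
Pass 3: scan indices 3..5 for the minimum = 3 comparison(s); min is 3, place at index 2 -> [-4, -1, 3, 35, 22, 28]
Pass 4: scan indices 4..5 for the minimum = 2 comparison(s); min is 22, place at index 3 -> [-4, -1, 3, 22, 35, 28]
Pass 5: scan indices 5..5 for the minimum = 1 comparison(s); min is 28, place at index 4 -> [-4, -1, 3, 22, 28, 35]
Selection sort always scans the whole unsorted suffix, so the count is (n-1) + (n-2) + ... + 1 = n(n-1)/2 = 6*5/2 = 15 regardless of the input order.
Total comparisons: 5 + 4 + 3 + 2 + 1 = 15


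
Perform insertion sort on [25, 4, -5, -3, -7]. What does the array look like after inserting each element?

First element 25 is already 'sorted'
Insert 4: shifted 1 elements -> [4, 25, -5, -3, -7]
Insert -5: shifted 2 elements -> [-5, 4, 25, -3, -7]
Insert -3: shifted 2 elements -> [-5, -3, 4, 25, -7]
Insert -7: shifted 4 elements -> [-7, -5, -3, 4, 25]


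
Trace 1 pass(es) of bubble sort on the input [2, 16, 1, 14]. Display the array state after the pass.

After pass 1: [2, 1, 14, 16] (2 swaps)
Total swaps: 2


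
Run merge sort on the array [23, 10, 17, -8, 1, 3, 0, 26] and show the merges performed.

Divide and conquer:
  Merge [23] + [10] -> [10, 23]
  Merge [17] + [-8] -> [-8, 17]
  Merge [10, 23] + [-8, 17] -> [-8, 10, 17, 23]
  Merge [1] + [3] -> [1, 3]
  Merge [0] + [26] -> [0, 26]
  Merge [1, 3] + [0, 26] -> [0, 1, 3, 26]
  Merge [-8, 10, 17, 23] + [0, 1, 3, 26] -> [-8, 0, 1, 3, 10, 17, 23, 26]


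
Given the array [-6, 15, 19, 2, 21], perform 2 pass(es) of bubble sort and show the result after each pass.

After pass 1: [-6, 15, 2, 19, 21] (1 swaps)
After pass 2: [-6, 2, 15, 19, 21] (1 swaps)
Total swaps: 2


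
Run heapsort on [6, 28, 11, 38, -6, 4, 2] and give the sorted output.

Build heap: [38, 28, 11, 6, -6, 4, 2]
Extract 38: [28, 6, 11, 2, -6, 4, 38]
Extract 28: [11, 6, 4, 2, -6, 28, 38]
Extract 11: [6, 2, 4, -6, 11, 28, 38]
Extract 6: [4, 2, -6, 6, 11, 28, 38]
Extract 4: [2, -6, 4, 6, 11, 28, 38]
Extract 2: [-6, 2, 4, 6, 11, 28, 38]


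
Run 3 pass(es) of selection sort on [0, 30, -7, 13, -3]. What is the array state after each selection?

Pass 1: Select minimum -7 at index 2, swap -> [-7, 30, 0, 13, -3]
Pass 2: Select minimum -3 at index 4, swap -> [-7, -3, 0, 13, 30]
Pass 3: Select minimum 0 at index 2, swap -> [-7, -3, 0, 13, 30]


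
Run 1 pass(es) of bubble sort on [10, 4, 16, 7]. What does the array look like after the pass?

After pass 1: [4, 10, 7, 16] (2 swaps)
Total swaps: 2


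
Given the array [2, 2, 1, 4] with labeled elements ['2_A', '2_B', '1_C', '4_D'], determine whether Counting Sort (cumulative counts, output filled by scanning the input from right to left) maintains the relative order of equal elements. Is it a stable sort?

Trace Counting Sort on the labeled array (the key is the number; the letter only tracks identity):
  Counts for values 0..4: [0, 1, 2, 0, 1]
  Cumulative counts: [0, 1, 3, 3, 4]
  Scan right to left: place 4_D at output index 3
  Scan right to left: place 1_C at output index 0
  Scan right to left: place 2_B at output index 2
  Scan right to left: place 2_A at output index 1
  Output: [1_C, 2_A, 2_B, 4_D]
Equal keys:
  value 2: originally 2_A, 2_B; after sorting 2_A, 2_B -> order preserved
All equal keys kept their original relative order. Counting Sort is stable: scanning the input right to left with decreasing cumulative counts places later duplicates at later output positions.
Answer: Stable


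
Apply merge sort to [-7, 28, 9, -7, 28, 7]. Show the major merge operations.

Divide and conquer:
  Merge [28] + [9] -> [9, 28]
  Merge [-7] + [9, 28] -> [-7, 9, 28]
  Merge [28] + [7] -> [7, 28]
  Merge [-7] + [7, 28] -> [-7, 7, 28]
  Merge [-7, 9, 28] + [-7, 7, 28] -> [-7, -7, 7, 9, 28, 28]


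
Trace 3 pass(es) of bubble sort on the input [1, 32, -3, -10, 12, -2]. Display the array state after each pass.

After pass 1: [1, -3, -10, 12, -2, 32] (4 swaps)
After pass 2: [-3, -10, 1, -2, 12, 32] (3 swaps)
After pass 3: [-10, -3, -2, 1, 12, 32] (2 swaps)
Total swaps: 9


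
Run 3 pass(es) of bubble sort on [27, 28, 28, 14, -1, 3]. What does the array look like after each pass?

After pass 1: [27, 28, 14, -1, 3, 28] (3 swaps)
After pass 2: [27, 14, -1, 3, 28, 28] (3 swaps)
After pass 3: [14, -1, 3, 27, 28, 28] (3 swaps)
Total swaps: 9


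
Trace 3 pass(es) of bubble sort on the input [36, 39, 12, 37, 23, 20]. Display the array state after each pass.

After pass 1: [36, 12, 37, 23, 20, 39] (4 swaps)
After pass 2: [12, 36, 23, 20, 37, 39] (3 swaps)
After pass 3: [12, 23, 20, 36, 37, 39] (2 swaps)
Total swaps: 9


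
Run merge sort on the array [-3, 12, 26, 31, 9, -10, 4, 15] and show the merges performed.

Divide and conquer:
  Merge [-3] + [12] -> [-3, 12]
  Merge [26] + [31] -> [26, 31]
  Merge [-3, 12] + [26, 31] -> [-3, 12, 26, 31]
  Merge [9] + [-10] -> [-10, 9]
  Merge [4] + [15] -> [4, 15]
  Merge [-10, 9] + [4, 15] -> [-10, 4, 9, 15]
  Merge [-3, 12, 26, 31] + [-10, 4, 9, 15] -> [-10, -3, 4, 9, 12, 15, 26, 31]


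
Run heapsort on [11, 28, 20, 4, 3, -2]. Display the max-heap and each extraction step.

Build heap: [28, 11, 20, 4, 3, -2]
Extract 28: [20, 11, -2, 4, 3, 28]
Extract 20: [11, 4, -2, 3, 20, 28]
Extract 11: [4, 3, -2, 11, 20, 28]
Extract 4: [3, -2, 4, 11, 20, 28]
Extract 3: [-2, 3, 4, 11, 20, 28]


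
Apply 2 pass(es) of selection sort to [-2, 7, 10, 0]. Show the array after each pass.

Pass 1: Select minimum -2 at index 0, swap -> [-2, 7, 10, 0]
Pass 2: Select minimum 0 at index 3, swap -> [-2, 0, 10, 7]


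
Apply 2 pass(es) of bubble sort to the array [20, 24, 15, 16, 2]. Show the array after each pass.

After pass 1: [20, 15, 16, 2, 24] (3 swaps)
After pass 2: [15, 16, 2, 20, 24] (3 swaps)
Total swaps: 6


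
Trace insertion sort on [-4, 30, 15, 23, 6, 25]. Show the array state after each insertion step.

First element -4 is already 'sorted'
Insert 30: shifted 0 elements -> [-4, 30, 15, 23, 6, 25]
Insert 15: shifted 1 elements -> [-4, 15, 30, 23, 6, 25]
Insert 23: shifted 1 elements -> [-4, 15, 23, 30, 6, 25]
Insert 6: shifted 3 elements -> [-4, 6, 15, 23, 30, 25]
Insert 25: shifted 1 elements -> [-4, 6, 15, 23, 25, 30]


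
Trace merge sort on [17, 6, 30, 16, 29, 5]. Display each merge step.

Divide and conquer:
  Merge [6] + [30] -> [6, 30]
  Merge [17] + [6, 30] -> [6, 17, 30]
  Merge [29] + [5] -> [5, 29]
  Merge [16] + [5, 29] -> [5, 16, 29]
  Merge [6, 17, 30] + [5, 16, 29] -> [5, 6, 16, 17, 29, 30]


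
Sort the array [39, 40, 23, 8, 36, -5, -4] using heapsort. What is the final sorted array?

Build heap: [40, 39, 23, 8, 36, -5, -4]
Extract 40: [39, 36, 23, 8, -4, -5, 40]
Extract 39: [36, 8, 23, -5, -4, 39, 40]
Extract 36: [23, 8, -4, -5, 36, 39, 40]
Extract 23: [8, -5, -4, 23, 36, 39, 40]
Extract 8: [-4, -5, 8, 23, 36, 39, 40]
Extract -4: [-5, -4, 8, 23, 36, 39, 40]


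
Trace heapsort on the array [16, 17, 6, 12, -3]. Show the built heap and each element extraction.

Build heap: [17, 16, 6, 12, -3]
Extract 17: [16, 12, 6, -3, 17]
Extract 16: [12, -3, 6, 16, 17]
Extract 12: [6, -3, 12, 16, 17]
Extract 6: [-3, 6, 12, 16, 17]


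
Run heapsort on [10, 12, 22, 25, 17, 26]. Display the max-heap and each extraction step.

Build heap: [26, 25, 22, 12, 17, 10]
Extract 26: [25, 17, 22, 12, 10, 26]
Extract 25: [22, 17, 10, 12, 25, 26]
Extract 22: [17, 12, 10, 22, 25, 26]
Extract 17: [12, 10, 17, 22, 25, 26]
Extract 12: [10, 12, 17, 22, 25, 26]


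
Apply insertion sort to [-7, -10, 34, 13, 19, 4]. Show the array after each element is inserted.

First element -7 is already 'sorted'
Insert -10: shifted 1 elements -> [-10, -7, 34, 13, 19, 4]
Insert 34: shifted 0 elements -> [-10, -7, 34, 13, 19, 4]
Insert 13: shifted 1 elements -> [-10, -7, 13, 34, 19, 4]
Insert 19: shifted 1 elements -> [-10, -7, 13, 19, 34, 4]
Insert 4: shifted 3 elements -> [-10, -7, 4, 13, 19, 34]


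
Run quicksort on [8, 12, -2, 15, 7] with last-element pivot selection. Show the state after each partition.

Partition 1: pivot=7 at index 1 -> [-2, 7, 8, 15, 12]
Partition 2: pivot=12 at index 3 -> [-2, 7, 8, 12, 15]


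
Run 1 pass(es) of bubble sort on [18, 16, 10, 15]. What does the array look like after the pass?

After pass 1: [16, 10, 15, 18] (3 swaps)
Total swaps: 3


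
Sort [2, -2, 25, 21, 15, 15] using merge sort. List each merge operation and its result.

Divide and conquer:
  Merge [-2] + [25] -> [-2, 25]
  Merge [2] + [-2, 25] -> [-2, 2, 25]
  Merge [15] + [15] -> [15, 15]
  Merge [21] + [15, 15] -> [15, 15, 21]
  Merge [-2, 2, 25] + [15, 15, 21] -> [-2, 2, 15, 15, 21, 25]


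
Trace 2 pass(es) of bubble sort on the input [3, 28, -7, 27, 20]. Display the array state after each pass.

After pass 1: [3, -7, 27, 20, 28] (3 swaps)
After pass 2: [-7, 3, 20, 27, 28] (2 swaps)
Total swaps: 5


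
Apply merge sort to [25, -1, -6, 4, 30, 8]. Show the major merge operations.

Divide and conquer:
  Merge [-1] + [-6] -> [-6, -1]
  Merge [25] + [-6, -1] -> [-6, -1, 25]
  Merge [30] + [8] -> [8, 30]
  Merge [4] + [8, 30] -> [4, 8, 30]
  Merge [-6, -1, 25] + [4, 8, 30] -> [-6, -1, 4, 8, 25, 30]


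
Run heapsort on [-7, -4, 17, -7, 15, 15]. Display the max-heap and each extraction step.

Build heap: [17, 15, 15, -7, -4, -7]
Extract 17: [15, -4, 15, -7, -7, 17]
Extract 15: [15, -4, -7, -7, 15, 17]
Extract 15: [-4, -7, -7, 15, 15, 17]
Extract -4: [-7, -7, -4, 15, 15, 17]
Extract -7: [-7, -7, -4, 15, 15, 17]


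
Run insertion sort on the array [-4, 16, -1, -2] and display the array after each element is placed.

First element -4 is already 'sorted'
Insert 16: shifted 0 elements -> [-4, 16, -1, -2]
Insert -1: shifted 1 elements -> [-4, -1, 16, -2]
Insert -2: shifted 2 elements -> [-4, -2, -1, 16]


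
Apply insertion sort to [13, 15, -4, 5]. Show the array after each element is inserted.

First element 13 is already 'sorted'
Insert 15: shifted 0 elements -> [13, 15, -4, 5]
Insert -4: shifted 2 elements -> [-4, 13, 15, 5]
Insert 5: shifted 2 elements -> [-4, 5, 13, 15]


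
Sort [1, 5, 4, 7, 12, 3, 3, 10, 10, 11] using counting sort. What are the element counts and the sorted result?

Count array: [0, 1, 0, 2, 1, 1, 0, 1, 0, 0, 2, 1, 1]
(count[i] = number of elements equal to i)
Cumulative count: [0, 1, 1, 3, 4, 5, 5, 6, 6, 6, 8, 9, 10]
Sorted: [1, 3, 3, 4, 5, 7, 10, 10, 11, 12]


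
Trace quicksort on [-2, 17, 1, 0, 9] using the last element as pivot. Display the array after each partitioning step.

Partition 1: pivot=9 at index 3 -> [-2, 1, 0, 9, 17]
Partition 2: pivot=0 at index 1 -> [-2, 0, 1, 9, 17]


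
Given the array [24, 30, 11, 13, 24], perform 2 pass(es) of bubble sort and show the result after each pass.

After pass 1: [24, 11, 13, 24, 30] (3 swaps)
After pass 2: [11, 13, 24, 24, 30] (2 swaps)
Total swaps: 5


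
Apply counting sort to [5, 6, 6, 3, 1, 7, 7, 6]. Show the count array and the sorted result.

Count array: [0, 1, 0, 1, 0, 1, 3, 2]
(count[i] = number of elements equal to i)
Cumulative count: [0, 1, 1, 2, 2, 3, 6, 8]
Sorted: [1, 3, 5, 6, 6, 6, 7, 7]


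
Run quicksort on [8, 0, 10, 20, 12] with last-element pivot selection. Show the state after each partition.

Partition 1: pivot=12 at index 3 -> [8, 0, 10, 12, 20]
Partition 2: pivot=10 at index 2 -> [8, 0, 10, 12, 20]
Partition 3: pivot=0 at index 0 -> [0, 8, 10, 12, 20]


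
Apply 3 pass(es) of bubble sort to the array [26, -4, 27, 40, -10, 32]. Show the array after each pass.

After pass 1: [-4, 26, 27, -10, 32, 40] (3 swaps)
After pass 2: [-4, 26, -10, 27, 32, 40] (1 swaps)
After pass 3: [-4, -10, 26, 27, 32, 40] (1 swaps)
Total swaps: 5


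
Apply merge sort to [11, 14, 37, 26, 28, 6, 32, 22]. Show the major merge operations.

Divide and conquer:
  Merge [11] + [14] -> [11, 14]
  Merge [37] + [26] -> [26, 37]
  Merge [11, 14] + [26, 37] -> [11, 14, 26, 37]
  Merge [28] + [6] -> [6, 28]
  Merge [32] + [22] -> [22, 32]
  Merge [6, 28] + [22, 32] -> [6, 22, 28, 32]
  Merge [11, 14, 26, 37] + [6, 22, 28, 32] -> [6, 11, 14, 22, 26, 28, 32, 37]


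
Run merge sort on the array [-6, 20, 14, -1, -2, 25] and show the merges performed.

Divide and conquer:
  Merge [20] + [14] -> [14, 20]
  Merge [-6] + [14, 20] -> [-6, 14, 20]
  Merge [-2] + [25] -> [-2, 25]
  Merge [-1] + [-2, 25] -> [-2, -1, 25]
  Merge [-6, 14, 20] + [-2, -1, 25] -> [-6, -2, -1, 14, 20, 25]


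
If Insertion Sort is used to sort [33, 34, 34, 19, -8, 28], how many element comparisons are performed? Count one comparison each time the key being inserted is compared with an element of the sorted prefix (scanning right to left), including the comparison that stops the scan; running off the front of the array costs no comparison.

Insert 34: 33 <= 34 (stop) = 1 comparison(s) -> [33, 34, 34, 19, -8, 28]
Insert 34: 34 <= 34 (stop) = 1 comparison(s) -> [33, 34, 34, 19, -8, 28]
Insert 19: 34 > 19 (shift), 34 > 19 (shift), 33 > 19 (shift), reached front = 3 comparison(s) -> [19, 33, 34, 34, -8, 28]
Insert -8: 34 > -8 (shift), 34 > -8 (shift), 33 > -8 (shift), 19 > -8 (shift), reached front = 4 comparison(s) -> [-8, 19, 33, 34, 34, 28]
Insert 28: 34 > 28 (shift), 34 > 28 (shift), 33 > 28 (shift), 19 <= 28 (stop) = 4 comparison(s) -> [-8, 19, 28, 33, 34, 34]
Total comparisons: 1 + 1 + 3 + 4 + 4 = 13


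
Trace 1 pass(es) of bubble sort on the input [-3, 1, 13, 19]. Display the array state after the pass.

After pass 1: [-3, 1, 13, 19] (0 swaps)
Total swaps: 0


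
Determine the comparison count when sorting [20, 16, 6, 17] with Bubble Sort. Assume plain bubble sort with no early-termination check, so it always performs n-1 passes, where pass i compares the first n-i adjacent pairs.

Pass 1: compare adjacent pairs (0,1)..(2,3) = 3 comparison(s), 3 swap(s) -> [16, 6, 17, 20]
Pass 2: compare adjacent pairs (0,1)..(1,2) = 2 comparison(s), 1 swap(s) -> [6, 16, 17, 20]
Pass 3: compare adjacent pairs (0,1)..(0,1) = 1 comparison(s), 0 swap(s) -> [6, 16, 17, 20]
Total comparisons: 3 + 2 + 1 = 6


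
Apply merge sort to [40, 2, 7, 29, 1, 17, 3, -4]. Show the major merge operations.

Divide and conquer:
  Merge [40] + [2] -> [2, 40]
  Merge [7] + [29] -> [7, 29]
  Merge [2, 40] + [7, 29] -> [2, 7, 29, 40]
  Merge [1] + [17] -> [1, 17]
  Merge [3] + [-4] -> [-4, 3]
  Merge [1, 17] + [-4, 3] -> [-4, 1, 3, 17]
  Merge [2, 7, 29, 40] + [-4, 1, 3, 17] -> [-4, 1, 2, 3, 7, 17, 29, 40]


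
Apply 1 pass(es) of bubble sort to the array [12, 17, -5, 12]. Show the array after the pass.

After pass 1: [12, -5, 12, 17] (2 swaps)
Total swaps: 2


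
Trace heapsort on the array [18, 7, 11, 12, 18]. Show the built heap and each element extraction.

Build heap: [18, 18, 11, 12, 7]
Extract 18: [18, 12, 11, 7, 18]
Extract 18: [12, 7, 11, 18, 18]
Extract 12: [11, 7, 12, 18, 18]
Extract 11: [7, 11, 12, 18, 18]


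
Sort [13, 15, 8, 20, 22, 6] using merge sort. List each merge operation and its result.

Divide and conquer:
  Merge [15] + [8] -> [8, 15]
  Merge [13] + [8, 15] -> [8, 13, 15]
  Merge [22] + [6] -> [6, 22]
  Merge [20] + [6, 22] -> [6, 20, 22]
  Merge [8, 13, 15] + [6, 20, 22] -> [6, 8, 13, 15, 20, 22]


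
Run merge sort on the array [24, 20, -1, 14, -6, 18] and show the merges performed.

Divide and conquer:
  Merge [20] + [-1] -> [-1, 20]
  Merge [24] + [-1, 20] -> [-1, 20, 24]
  Merge [-6] + [18] -> [-6, 18]
  Merge [14] + [-6, 18] -> [-6, 14, 18]
  Merge [-1, 20, 24] + [-6, 14, 18] -> [-6, -1, 14, 18, 20, 24]


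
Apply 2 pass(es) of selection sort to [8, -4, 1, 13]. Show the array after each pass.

Pass 1: Select minimum -4 at index 1, swap -> [-4, 8, 1, 13]
Pass 2: Select minimum 1 at index 2, swap -> [-4, 1, 8, 13]


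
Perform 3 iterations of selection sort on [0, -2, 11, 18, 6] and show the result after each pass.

Pass 1: Select minimum -2 at index 1, swap -> [-2, 0, 11, 18, 6]
Pass 2: Select minimum 0 at index 1, swap -> [-2, 0, 11, 18, 6]
Pass 3: Select minimum 6 at index 4, swap -> [-2, 0, 6, 18, 11]


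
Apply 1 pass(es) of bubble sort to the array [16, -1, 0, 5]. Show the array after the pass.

After pass 1: [-1, 0, 5, 16] (3 swaps)
Total swaps: 3


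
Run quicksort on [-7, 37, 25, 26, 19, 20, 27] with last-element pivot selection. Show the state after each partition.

Partition 1: pivot=27 at index 5 -> [-7, 25, 26, 19, 20, 27, 37]
Partition 2: pivot=20 at index 2 -> [-7, 19, 20, 25, 26, 27, 37]
Partition 3: pivot=19 at index 1 -> [-7, 19, 20, 25, 26, 27, 37]
Partition 4: pivot=26 at index 4 -> [-7, 19, 20, 25, 26, 27, 37]


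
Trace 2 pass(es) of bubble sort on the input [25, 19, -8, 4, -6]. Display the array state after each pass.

After pass 1: [19, -8, 4, -6, 25] (4 swaps)
After pass 2: [-8, 4, -6, 19, 25] (3 swaps)
Total swaps: 7


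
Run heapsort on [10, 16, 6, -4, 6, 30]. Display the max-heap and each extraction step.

Build heap: [30, 16, 10, -4, 6, 6]
Extract 30: [16, 6, 10, -4, 6, 30]
Extract 16: [10, 6, 6, -4, 16, 30]
Extract 10: [6, -4, 6, 10, 16, 30]
Extract 6: [6, -4, 6, 10, 16, 30]
Extract 6: [-4, 6, 6, 10, 16, 30]


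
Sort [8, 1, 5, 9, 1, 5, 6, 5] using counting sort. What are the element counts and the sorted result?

Count array: [0, 2, 0, 0, 0, 3, 1, 0, 1, 1]
(count[i] = number of elements equal to i)
Cumulative count: [0, 2, 2, 2, 2, 5, 6, 6, 7, 8]
Sorted: [1, 1, 5, 5, 5, 6, 8, 9]


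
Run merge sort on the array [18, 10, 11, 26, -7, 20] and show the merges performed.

Divide and conquer:
  Merge [10] + [11] -> [10, 11]
  Merge [18] + [10, 11] -> [10, 11, 18]
  Merge [-7] + [20] -> [-7, 20]
  Merge [26] + [-7, 20] -> [-7, 20, 26]
  Merge [10, 11, 18] + [-7, 20, 26] -> [-7, 10, 11, 18, 20, 26]


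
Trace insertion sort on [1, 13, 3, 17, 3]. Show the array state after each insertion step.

First element 1 is already 'sorted'
Insert 13: shifted 0 elements -> [1, 13, 3, 17, 3]
Insert 3: shifted 1 elements -> [1, 3, 13, 17, 3]
Insert 17: shifted 0 elements -> [1, 3, 13, 17, 3]
Insert 3: shifted 2 elements -> [1, 3, 3, 13, 17]


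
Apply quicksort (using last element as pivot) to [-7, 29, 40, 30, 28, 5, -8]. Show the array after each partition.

Partition 1: pivot=-8 at index 0 -> [-8, 29, 40, 30, 28, 5, -7]
Partition 2: pivot=-7 at index 1 -> [-8, -7, 40, 30, 28, 5, 29]
Partition 3: pivot=29 at index 4 -> [-8, -7, 28, 5, 29, 30, 40]
Partition 4: pivot=5 at index 2 -> [-8, -7, 5, 28, 29, 30, 40]
Partition 5: pivot=40 at index 6 -> [-8, -7, 5, 28, 29, 30, 40]


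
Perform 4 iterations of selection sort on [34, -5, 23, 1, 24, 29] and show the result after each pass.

Pass 1: Select minimum -5 at index 1, swap -> [-5, 34, 23, 1, 24, 29]
Pass 2: Select minimum 1 at index 3, swap -> [-5, 1, 23, 34, 24, 29]
Pass 3: Select minimum 23 at index 2, swap -> [-5, 1, 23, 34, 24, 29]
Pass 4: Select minimum 24 at index 4, swap -> [-5, 1, 23, 24, 34, 29]


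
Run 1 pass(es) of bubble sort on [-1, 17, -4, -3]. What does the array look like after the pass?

After pass 1: [-1, -4, -3, 17] (2 swaps)
Total swaps: 2


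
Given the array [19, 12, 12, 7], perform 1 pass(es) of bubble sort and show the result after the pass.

After pass 1: [12, 12, 7, 19] (3 swaps)
Total swaps: 3


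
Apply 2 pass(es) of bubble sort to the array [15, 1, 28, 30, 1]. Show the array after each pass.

After pass 1: [1, 15, 28, 1, 30] (2 swaps)
After pass 2: [1, 15, 1, 28, 30] (1 swaps)
Total swaps: 3


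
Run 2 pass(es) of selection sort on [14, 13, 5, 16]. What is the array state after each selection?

Pass 1: Select minimum 5 at index 2, swap -> [5, 13, 14, 16]
Pass 2: Select minimum 13 at index 1, swap -> [5, 13, 14, 16]


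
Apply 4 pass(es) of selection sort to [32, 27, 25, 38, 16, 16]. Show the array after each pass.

Pass 1: Select minimum 16 at index 4, swap -> [16, 27, 25, 38, 32, 16]
Pass 2: Select minimum 16 at index 5, swap -> [16, 16, 25, 38, 32, 27]
Pass 3: Select minimum 25 at index 2, swap -> [16, 16, 25, 38, 32, 27]
Pass 4: Select minimum 27 at index 5, swap -> [16, 16, 25, 27, 32, 38]


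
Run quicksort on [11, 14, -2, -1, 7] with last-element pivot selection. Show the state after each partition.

Partition 1: pivot=7 at index 2 -> [-2, -1, 7, 14, 11]
Partition 2: pivot=-1 at index 1 -> [-2, -1, 7, 14, 11]
Partition 3: pivot=11 at index 3 -> [-2, -1, 7, 11, 14]


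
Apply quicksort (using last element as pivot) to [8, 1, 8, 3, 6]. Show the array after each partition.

Partition 1: pivot=6 at index 2 -> [1, 3, 6, 8, 8]
Partition 2: pivot=3 at index 1 -> [1, 3, 6, 8, 8]
Partition 3: pivot=8 at index 4 -> [1, 3, 6, 8, 8]


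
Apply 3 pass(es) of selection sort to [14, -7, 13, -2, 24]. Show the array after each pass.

Pass 1: Select minimum -7 at index 1, swap -> [-7, 14, 13, -2, 24]
Pass 2: Select minimum -2 at index 3, swap -> [-7, -2, 13, 14, 24]
Pass 3: Select minimum 13 at index 2, swap -> [-7, -2, 13, 14, 24]


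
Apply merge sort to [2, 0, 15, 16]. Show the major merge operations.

Divide and conquer:
  Merge [2] + [0] -> [0, 2]
  Merge [15] + [16] -> [15, 16]
  Merge [0, 2] + [15, 16] -> [0, 2, 15, 16]


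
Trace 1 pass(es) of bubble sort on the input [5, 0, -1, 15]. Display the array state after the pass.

After pass 1: [0, -1, 5, 15] (2 swaps)
Total swaps: 2


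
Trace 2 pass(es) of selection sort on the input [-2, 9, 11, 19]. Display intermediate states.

Pass 1: Select minimum -2 at index 0, swap -> [-2, 9, 11, 19]
Pass 2: Select minimum 9 at index 1, swap -> [-2, 9, 11, 19]


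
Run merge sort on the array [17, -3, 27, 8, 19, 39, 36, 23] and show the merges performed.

Divide and conquer:
  Merge [17] + [-3] -> [-3, 17]
  Merge [27] + [8] -> [8, 27]
  Merge [-3, 17] + [8, 27] -> [-3, 8, 17, 27]
  Merge [19] + [39] -> [19, 39]
  Merge [36] + [23] -> [23, 36]
  Merge [19, 39] + [23, 36] -> [19, 23, 36, 39]
  Merge [-3, 8, 17, 27] + [19, 23, 36, 39] -> [-3, 8, 17, 19, 23, 27, 36, 39]


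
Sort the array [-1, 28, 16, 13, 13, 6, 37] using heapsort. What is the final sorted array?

Build heap: [37, 28, 16, 13, 13, 6, -1]
Extract 37: [28, 13, 16, -1, 13, 6, 37]
Extract 28: [16, 13, 6, -1, 13, 28, 37]
Extract 16: [13, 13, 6, -1, 16, 28, 37]
Extract 13: [13, -1, 6, 13, 16, 28, 37]
Extract 13: [6, -1, 13, 13, 16, 28, 37]
Extract 6: [-1, 6, 13, 13, 16, 28, 37]


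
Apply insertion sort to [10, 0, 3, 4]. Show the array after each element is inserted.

First element 10 is already 'sorted'
Insert 0: shifted 1 elements -> [0, 10, 3, 4]
Insert 3: shifted 1 elements -> [0, 3, 10, 4]
Insert 4: shifted 1 elements -> [0, 3, 4, 10]


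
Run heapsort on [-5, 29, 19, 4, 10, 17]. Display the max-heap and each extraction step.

Build heap: [29, 10, 19, 4, -5, 17]
Extract 29: [19, 10, 17, 4, -5, 29]
Extract 19: [17, 10, -5, 4, 19, 29]
Extract 17: [10, 4, -5, 17, 19, 29]
Extract 10: [4, -5, 10, 17, 19, 29]
Extract 4: [-5, 4, 10, 17, 19, 29]


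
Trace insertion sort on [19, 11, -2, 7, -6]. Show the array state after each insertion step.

First element 19 is already 'sorted'
Insert 11: shifted 1 elements -> [11, 19, -2, 7, -6]
Insert -2: shifted 2 elements -> [-2, 11, 19, 7, -6]
Insert 7: shifted 2 elements -> [-2, 7, 11, 19, -6]
Insert -6: shifted 4 elements -> [-6, -2, 7, 11, 19]


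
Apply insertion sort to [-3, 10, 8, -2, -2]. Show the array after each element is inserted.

First element -3 is already 'sorted'
Insert 10: shifted 0 elements -> [-3, 10, 8, -2, -2]
Insert 8: shifted 1 elements -> [-3, 8, 10, -2, -2]
Insert -2: shifted 2 elements -> [-3, -2, 8, 10, -2]
Insert -2: shifted 2 elements -> [-3, -2, -2, 8, 10]


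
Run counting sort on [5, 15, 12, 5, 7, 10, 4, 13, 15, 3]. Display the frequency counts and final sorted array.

Count array: [0, 0, 0, 1, 1, 2, 0, 1, 0, 0, 1, 0, 1, 1, 0, 2]
(count[i] = number of elements equal to i)
Cumulative count: [0, 0, 0, 1, 2, 4, 4, 5, 5, 5, 6, 6, 7, 8, 8, 10]
Sorted: [3, 4, 5, 5, 7, 10, 12, 13, 15, 15]


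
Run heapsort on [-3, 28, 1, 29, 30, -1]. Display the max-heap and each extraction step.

Build heap: [30, 29, 1, -3, 28, -1]
Extract 30: [29, 28, 1, -3, -1, 30]
Extract 29: [28, -1, 1, -3, 29, 30]
Extract 28: [1, -1, -3, 28, 29, 30]
Extract 1: [-1, -3, 1, 28, 29, 30]
Extract -1: [-3, -1, 1, 28, 29, 30]


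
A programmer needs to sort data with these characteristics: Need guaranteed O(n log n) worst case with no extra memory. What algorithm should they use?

Best choice: Heapsort
Reason: Heapsort is O(n log n) worst case and sorts in-place; quicksort can degrade to O(n^2)


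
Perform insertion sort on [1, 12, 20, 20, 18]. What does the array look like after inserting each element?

First element 1 is already 'sorted'
Insert 12: shifted 0 elements -> [1, 12, 20, 20, 18]
Insert 20: shifted 0 elements -> [1, 12, 20, 20, 18]
Insert 20: shifted 0 elements -> [1, 12, 20, 20, 18]
Insert 18: shifted 2 elements -> [1, 12, 18, 20, 20]


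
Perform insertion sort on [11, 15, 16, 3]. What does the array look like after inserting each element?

First element 11 is already 'sorted'
Insert 15: shifted 0 elements -> [11, 15, 16, 3]
Insert 16: shifted 0 elements -> [11, 15, 16, 3]
Insert 3: shifted 3 elements -> [3, 11, 15, 16]


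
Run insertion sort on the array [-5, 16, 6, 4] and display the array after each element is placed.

First element -5 is already 'sorted'
Insert 16: shifted 0 elements -> [-5, 16, 6, 4]
Insert 6: shifted 1 elements -> [-5, 6, 16, 4]
Insert 4: shifted 2 elements -> [-5, 4, 6, 16]


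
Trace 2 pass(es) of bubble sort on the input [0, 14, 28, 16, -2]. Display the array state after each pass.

After pass 1: [0, 14, 16, -2, 28] (2 swaps)
After pass 2: [0, 14, -2, 16, 28] (1 swaps)
Total swaps: 3


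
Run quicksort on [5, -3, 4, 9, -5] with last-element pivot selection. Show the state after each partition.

Partition 1: pivot=-5 at index 0 -> [-5, -3, 4, 9, 5]
Partition 2: pivot=5 at index 3 -> [-5, -3, 4, 5, 9]
Partition 3: pivot=4 at index 2 -> [-5, -3, 4, 5, 9]


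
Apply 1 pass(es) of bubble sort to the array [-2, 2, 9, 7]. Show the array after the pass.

After pass 1: [-2, 2, 7, 9] (1 swaps)
Total swaps: 1


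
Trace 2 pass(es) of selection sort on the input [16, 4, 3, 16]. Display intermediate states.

Pass 1: Select minimum 3 at index 2, swap -> [3, 4, 16, 16]
Pass 2: Select minimum 4 at index 1, swap -> [3, 4, 16, 16]


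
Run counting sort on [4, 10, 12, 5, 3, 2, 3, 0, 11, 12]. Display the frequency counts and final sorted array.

Count array: [1, 0, 1, 2, 1, 1, 0, 0, 0, 0, 1, 1, 2]
(count[i] = number of elements equal to i)
Cumulative count: [1, 1, 2, 4, 5, 6, 6, 6, 6, 6, 7, 8, 10]
Sorted: [0, 2, 3, 3, 4, 5, 10, 11, 12, 12]


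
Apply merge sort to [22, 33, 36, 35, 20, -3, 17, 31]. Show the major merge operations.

Divide and conquer:
  Merge [22] + [33] -> [22, 33]
  Merge [36] + [35] -> [35, 36]
  Merge [22, 33] + [35, 36] -> [22, 33, 35, 36]
  Merge [20] + [-3] -> [-3, 20]
  Merge [17] + [31] -> [17, 31]
  Merge [-3, 20] + [17, 31] -> [-3, 17, 20, 31]
  Merge [22, 33, 35, 36] + [-3, 17, 20, 31] -> [-3, 17, 20, 22, 31, 33, 35, 36]


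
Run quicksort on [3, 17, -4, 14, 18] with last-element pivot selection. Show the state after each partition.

Partition 1: pivot=18 at index 4 -> [3, 17, -4, 14, 18]
Partition 2: pivot=14 at index 2 -> [3, -4, 14, 17, 18]
Partition 3: pivot=-4 at index 0 -> [-4, 3, 14, 17, 18]


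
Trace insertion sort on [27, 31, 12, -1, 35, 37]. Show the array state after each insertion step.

First element 27 is already 'sorted'
Insert 31: shifted 0 elements -> [27, 31, 12, -1, 35, 37]
Insert 12: shifted 2 elements -> [12, 27, 31, -1, 35, 37]
Insert -1: shifted 3 elements -> [-1, 12, 27, 31, 35, 37]
Insert 35: shifted 0 elements -> [-1, 12, 27, 31, 35, 37]
Insert 37: shifted 0 elements -> [-1, 12, 27, 31, 35, 37]


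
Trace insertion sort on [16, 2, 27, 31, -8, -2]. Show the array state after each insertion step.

First element 16 is already 'sorted'
Insert 2: shifted 1 elements -> [2, 16, 27, 31, -8, -2]
Insert 27: shifted 0 elements -> [2, 16, 27, 31, -8, -2]
Insert 31: shifted 0 elements -> [2, 16, 27, 31, -8, -2]
Insert -8: shifted 4 elements -> [-8, 2, 16, 27, 31, -2]
Insert -2: shifted 4 elements -> [-8, -2, 2, 16, 27, 31]


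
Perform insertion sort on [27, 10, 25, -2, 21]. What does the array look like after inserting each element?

First element 27 is already 'sorted'
Insert 10: shifted 1 elements -> [10, 27, 25, -2, 21]
Insert 25: shifted 1 elements -> [10, 25, 27, -2, 21]
Insert -2: shifted 3 elements -> [-2, 10, 25, 27, 21]
Insert 21: shifted 2 elements -> [-2, 10, 21, 25, 27]


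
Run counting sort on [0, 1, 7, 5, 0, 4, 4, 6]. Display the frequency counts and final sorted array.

Count array: [2, 1, 0, 0, 2, 1, 1, 1]
(count[i] = number of elements equal to i)
Cumulative count: [2, 3, 3, 3, 5, 6, 7, 8]
Sorted: [0, 0, 1, 4, 4, 5, 6, 7]


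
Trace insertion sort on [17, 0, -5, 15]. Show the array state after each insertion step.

First element 17 is already 'sorted'
Insert 0: shifted 1 elements -> [0, 17, -5, 15]
Insert -5: shifted 2 elements -> [-5, 0, 17, 15]
Insert 15: shifted 1 elements -> [-5, 0, 15, 17]


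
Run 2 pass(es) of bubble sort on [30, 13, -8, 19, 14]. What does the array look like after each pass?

After pass 1: [13, -8, 19, 14, 30] (4 swaps)
After pass 2: [-8, 13, 14, 19, 30] (2 swaps)
Total swaps: 6


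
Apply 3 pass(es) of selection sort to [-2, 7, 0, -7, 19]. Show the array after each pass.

Pass 1: Select minimum -7 at index 3, swap -> [-7, 7, 0, -2, 19]
Pass 2: Select minimum -2 at index 3, swap -> [-7, -2, 0, 7, 19]
Pass 3: Select minimum 0 at index 2, swap -> [-7, -2, 0, 7, 19]


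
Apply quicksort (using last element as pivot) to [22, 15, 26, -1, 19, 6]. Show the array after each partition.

Partition 1: pivot=6 at index 1 -> [-1, 6, 26, 22, 19, 15]
Partition 2: pivot=15 at index 2 -> [-1, 6, 15, 22, 19, 26]
Partition 3: pivot=26 at index 5 -> [-1, 6, 15, 22, 19, 26]
Partition 4: pivot=19 at index 3 -> [-1, 6, 15, 19, 22, 26]


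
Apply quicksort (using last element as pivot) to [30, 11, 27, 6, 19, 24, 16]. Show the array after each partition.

Partition 1: pivot=16 at index 2 -> [11, 6, 16, 30, 19, 24, 27]
Partition 2: pivot=6 at index 0 -> [6, 11, 16, 30, 19, 24, 27]
Partition 3: pivot=27 at index 5 -> [6, 11, 16, 19, 24, 27, 30]
Partition 4: pivot=24 at index 4 -> [6, 11, 16, 19, 24, 27, 30]


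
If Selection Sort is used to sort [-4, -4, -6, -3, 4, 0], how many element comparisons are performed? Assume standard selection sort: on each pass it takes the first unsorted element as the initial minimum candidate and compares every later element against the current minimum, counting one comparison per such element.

Pass 1: scan indices 1..5 for the minimum = 5 comparison(s); min is -6, place at index 0 -> [-6, -4, -4, -3, 4, 0]
Pass 2: scan indices 2..5 for the minimum = 4 comparison(s); min is -4, place at index 1 -> [-6, -4, -4, -3, 4, 0]
Pass 3: scan indices 3..5 for the minimum = 3 comparison(s); min is -4, place at index 2 -> [-6, -4, -4, -3, 4, 0]
Pass 4: scan indices 4..5 for the minimum = 2 comparison(s); min is -3, place at index 3 -> [-6, -4, -4, -3, 4, 0]
Pass 5: scan indices 5..5 for the minimum = 1 comparison(s); min is 0, place at index 4 -> [-6, -4, -4, -3, 0, 4]
Selection sort always scans the whole unsorted suffix, so the count is (n-1) + (n-2) + ... + 1 = n(n-1)/2 = 6*5/2 = 15 regardless of the input order.
Total comparisons: 5 + 4 + 3 + 2 + 1 = 15


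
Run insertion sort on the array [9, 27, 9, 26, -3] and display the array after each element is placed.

First element 9 is already 'sorted'
Insert 27: shifted 0 elements -> [9, 27, 9, 26, -3]
Insert 9: shifted 1 elements -> [9, 9, 27, 26, -3]
Insert 26: shifted 1 elements -> [9, 9, 26, 27, -3]
Insert -3: shifted 4 elements -> [-3, 9, 9, 26, 27]


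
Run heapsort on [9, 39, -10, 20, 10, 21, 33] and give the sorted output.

Build heap: [39, 20, 33, 9, 10, 21, -10]
Extract 39: [33, 20, 21, 9, 10, -10, 39]
Extract 33: [21, 20, -10, 9, 10, 33, 39]
Extract 21: [20, 10, -10, 9, 21, 33, 39]
Extract 20: [10, 9, -10, 20, 21, 33, 39]
Extract 10: [9, -10, 10, 20, 21, 33, 39]
Extract 9: [-10, 9, 10, 20, 21, 33, 39]


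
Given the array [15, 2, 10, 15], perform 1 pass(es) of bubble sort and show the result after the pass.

After pass 1: [2, 10, 15, 15] (2 swaps)
Total swaps: 2


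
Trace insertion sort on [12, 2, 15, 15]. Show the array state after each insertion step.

First element 12 is already 'sorted'
Insert 2: shifted 1 elements -> [2, 12, 15, 15]
Insert 15: shifted 0 elements -> [2, 12, 15, 15]
Insert 15: shifted 0 elements -> [2, 12, 15, 15]


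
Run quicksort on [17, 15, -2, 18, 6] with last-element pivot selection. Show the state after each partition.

Partition 1: pivot=6 at index 1 -> [-2, 6, 17, 18, 15]
Partition 2: pivot=15 at index 2 -> [-2, 6, 15, 18, 17]
Partition 3: pivot=17 at index 3 -> [-2, 6, 15, 17, 18]


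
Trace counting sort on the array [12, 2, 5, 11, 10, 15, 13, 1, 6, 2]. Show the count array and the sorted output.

Count array: [0, 1, 2, 0, 0, 1, 1, 0, 0, 0, 1, 1, 1, 1, 0, 1]
(count[i] = number of elements equal to i)
Cumulative count: [0, 1, 3, 3, 3, 4, 5, 5, 5, 5, 6, 7, 8, 9, 9, 10]
Sorted: [1, 2, 2, 5, 6, 10, 11, 12, 13, 15]


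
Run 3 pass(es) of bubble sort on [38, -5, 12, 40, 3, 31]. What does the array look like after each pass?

After pass 1: [-5, 12, 38, 3, 31, 40] (4 swaps)
After pass 2: [-5, 12, 3, 31, 38, 40] (2 swaps)
After pass 3: [-5, 3, 12, 31, 38, 40] (1 swaps)
Total swaps: 7


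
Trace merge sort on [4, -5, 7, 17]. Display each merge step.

Divide and conquer:
  Merge [4] + [-5] -> [-5, 4]
  Merge [7] + [17] -> [7, 17]
  Merge [-5, 4] + [7, 17] -> [-5, 4, 7, 17]


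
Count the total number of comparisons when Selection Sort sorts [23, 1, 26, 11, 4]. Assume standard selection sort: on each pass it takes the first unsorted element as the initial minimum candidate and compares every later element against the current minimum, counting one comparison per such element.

Pass 1: scan indices 1..4 for the minimum = 4 comparison(s); min is 1, place at index 0 -> [1, 23, 26, 11, 4]
Pass 2: scan indices 2..4 for the minimum = 3 comparison(s); min is 4, place at index 1 -> [1, 4, 26, 11, 23]
Pass 3: scan indices 3..4 for the minimum = 2 comparison(s); min is 11, place at index 2 -> [1, 4, 11, 26, 23]
Pass 4: scan indices 4..4 for the minimum = 1 comparison(s); min is 23, place at index 3 -> [1, 4, 11, 23, 26]
Selection sort always scans the whole unsorted suffix, so the count is (n-1) + (n-2) + ... + 1 = n(n-1)/2 = 5*4/2 = 10 regardless of the input order.
Total comparisons: 4 + 3 + 2 + 1 = 10
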